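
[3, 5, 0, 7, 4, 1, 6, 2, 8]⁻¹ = [2, 5, 7, 0, 4, 1, 6, 3, 8]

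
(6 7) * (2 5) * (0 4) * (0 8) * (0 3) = (0 4 8 3)(2 5)(6 7)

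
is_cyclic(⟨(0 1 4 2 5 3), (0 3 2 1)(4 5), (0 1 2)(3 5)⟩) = no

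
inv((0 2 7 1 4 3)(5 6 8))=(0 3 4 1 7 2)(5 8 6)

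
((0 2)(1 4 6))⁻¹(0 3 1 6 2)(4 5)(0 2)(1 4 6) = (0 2 3 4 1)(5 6)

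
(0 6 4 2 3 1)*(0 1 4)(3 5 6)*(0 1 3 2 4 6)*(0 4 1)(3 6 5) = (0 2 3 5 4 1 6)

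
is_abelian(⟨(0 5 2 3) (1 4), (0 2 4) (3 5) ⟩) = no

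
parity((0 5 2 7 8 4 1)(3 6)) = odd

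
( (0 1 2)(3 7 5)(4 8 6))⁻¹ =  (0 2 1)(3 5 7)(4 6 8)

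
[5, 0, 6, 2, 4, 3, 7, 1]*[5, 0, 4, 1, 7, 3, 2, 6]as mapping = [0→3, 1→5, 2→2, 3→4, 4→7, 5→1, 6→6, 7→0]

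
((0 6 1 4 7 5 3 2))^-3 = (0 5 1 2 7 6 3 4)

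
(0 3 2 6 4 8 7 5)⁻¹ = (0 5 7 8 4 6 2 3)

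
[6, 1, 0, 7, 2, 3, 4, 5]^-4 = [0, 1, 2, 5, 4, 7, 6, 3]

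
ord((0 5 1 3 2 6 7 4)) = 8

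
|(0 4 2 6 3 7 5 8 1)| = 9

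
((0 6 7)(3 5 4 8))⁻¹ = (0 7 6)(3 8 4 5)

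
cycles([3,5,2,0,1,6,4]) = (0 3)(1 5 6 4)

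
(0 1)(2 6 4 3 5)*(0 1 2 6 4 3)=(0 2 4)(3 5 6)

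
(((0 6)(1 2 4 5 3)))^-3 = (0 6)(1 4 3 2 5)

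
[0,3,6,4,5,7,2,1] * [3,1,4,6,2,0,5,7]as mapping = [0→3,1→6,2→5,3→2,4→0,5→7,6→4,7→1]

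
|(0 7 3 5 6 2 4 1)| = 8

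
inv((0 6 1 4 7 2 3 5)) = (0 5 3 2 7 4 1 6)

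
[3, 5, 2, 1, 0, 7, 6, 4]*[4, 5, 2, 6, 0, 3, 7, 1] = [6, 3, 2, 5, 4, 1, 7, 0]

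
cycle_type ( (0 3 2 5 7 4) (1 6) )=2.6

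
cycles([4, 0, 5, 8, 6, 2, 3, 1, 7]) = (0 4 6 3 8 7 1)(2 5)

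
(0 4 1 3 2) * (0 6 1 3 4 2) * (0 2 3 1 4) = (0 3 2 6 4 1)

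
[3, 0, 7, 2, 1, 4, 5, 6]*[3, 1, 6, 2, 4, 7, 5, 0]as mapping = [0→2, 1→3, 2→0, 3→6, 4→1, 5→4, 6→7, 7→5]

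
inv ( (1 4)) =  (1 4)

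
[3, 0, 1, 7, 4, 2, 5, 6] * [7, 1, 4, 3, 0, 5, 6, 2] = [3, 7, 1, 2, 0, 4, 5, 6]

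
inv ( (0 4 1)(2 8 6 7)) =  (0 1 4)(2 7 6 8)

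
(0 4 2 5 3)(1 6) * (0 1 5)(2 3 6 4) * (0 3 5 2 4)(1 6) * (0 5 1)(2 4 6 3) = (0 6 4 1 5)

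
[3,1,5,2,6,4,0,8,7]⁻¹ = [6,1,3,0,5,2,4,8,7]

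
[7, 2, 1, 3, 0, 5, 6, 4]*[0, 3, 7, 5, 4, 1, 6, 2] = [2, 7, 3, 5, 0, 1, 6, 4]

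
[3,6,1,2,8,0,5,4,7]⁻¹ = [5,2,3,0,7,6,1,8,4]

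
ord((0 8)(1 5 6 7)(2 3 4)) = 12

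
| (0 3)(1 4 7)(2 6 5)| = 6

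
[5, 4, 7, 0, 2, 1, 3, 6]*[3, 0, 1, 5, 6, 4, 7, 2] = [4, 6, 2, 3, 1, 0, 5, 7]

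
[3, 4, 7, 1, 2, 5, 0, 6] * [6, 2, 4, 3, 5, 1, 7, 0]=[3, 5, 0, 2, 4, 1, 6, 7]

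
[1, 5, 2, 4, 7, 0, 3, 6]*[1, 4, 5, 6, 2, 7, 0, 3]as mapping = [0→4, 1→7, 2→5, 3→2, 4→3, 5→1, 6→6, 7→0]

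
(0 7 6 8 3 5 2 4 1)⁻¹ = (0 1 4 2 5 3 8 6 7)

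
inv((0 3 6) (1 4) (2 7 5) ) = (0 6 3) (1 4) (2 5 7) 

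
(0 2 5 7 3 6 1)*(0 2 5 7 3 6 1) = (0 5 3 1 2 7 6)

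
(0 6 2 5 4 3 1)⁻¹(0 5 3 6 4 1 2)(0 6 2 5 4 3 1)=(0 5 6 4 1 2 3)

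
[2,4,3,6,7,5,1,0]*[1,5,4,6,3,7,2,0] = [4,3,6,2,0,7,5,1]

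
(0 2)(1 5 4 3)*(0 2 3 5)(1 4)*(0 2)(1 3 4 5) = (0 4 1 2)(3 5)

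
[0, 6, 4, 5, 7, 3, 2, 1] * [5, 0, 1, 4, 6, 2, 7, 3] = [5, 7, 6, 2, 3, 4, 1, 0]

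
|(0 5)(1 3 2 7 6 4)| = 6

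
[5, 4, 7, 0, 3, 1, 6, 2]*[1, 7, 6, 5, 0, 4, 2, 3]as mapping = [0→4, 1→0, 2→3, 3→1, 4→5, 5→7, 6→2, 7→6]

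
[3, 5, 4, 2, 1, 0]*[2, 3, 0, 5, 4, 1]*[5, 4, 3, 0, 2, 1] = [1, 4, 2, 5, 0, 3]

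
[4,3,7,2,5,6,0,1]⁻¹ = [6,7,3,1,0,4,5,2]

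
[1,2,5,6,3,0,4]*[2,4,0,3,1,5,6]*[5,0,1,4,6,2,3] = [6,5,2,3,4,1,0] 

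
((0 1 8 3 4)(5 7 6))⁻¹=(0 4 3 8 1)(5 6 7)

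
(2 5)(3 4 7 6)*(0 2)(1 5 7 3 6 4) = (0 2 7 4 3 1 5)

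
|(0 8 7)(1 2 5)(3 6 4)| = 3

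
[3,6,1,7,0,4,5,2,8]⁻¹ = [4,2,7,0,5,6,1,3,8]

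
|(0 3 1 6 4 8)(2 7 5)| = 6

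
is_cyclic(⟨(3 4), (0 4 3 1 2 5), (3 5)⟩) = no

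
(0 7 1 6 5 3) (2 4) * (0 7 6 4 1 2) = (0 6 5 3 7 2 1 4) 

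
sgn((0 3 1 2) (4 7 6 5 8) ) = -1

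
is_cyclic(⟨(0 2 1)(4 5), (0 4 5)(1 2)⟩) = no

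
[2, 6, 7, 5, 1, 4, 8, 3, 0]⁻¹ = [8, 4, 0, 7, 5, 3, 1, 2, 6]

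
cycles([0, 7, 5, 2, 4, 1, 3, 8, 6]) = (1 7 8 6 3 2 5)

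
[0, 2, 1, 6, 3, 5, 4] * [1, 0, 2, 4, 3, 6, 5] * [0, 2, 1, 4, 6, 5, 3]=[2, 1, 0, 5, 6, 3, 4]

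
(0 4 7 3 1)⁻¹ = (0 1 3 7 4)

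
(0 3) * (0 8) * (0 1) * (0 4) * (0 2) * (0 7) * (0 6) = (0 3 8 1 4 2 7 6)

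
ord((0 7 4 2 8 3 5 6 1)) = 9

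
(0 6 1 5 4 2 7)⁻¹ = (0 7 2 4 5 1 6)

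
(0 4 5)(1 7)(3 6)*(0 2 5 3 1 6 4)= (1 7 6)(2 5)(3 4)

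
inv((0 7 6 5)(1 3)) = (0 5 6 7)(1 3)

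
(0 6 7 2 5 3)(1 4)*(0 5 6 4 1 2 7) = (0 4 2 6)(3 5)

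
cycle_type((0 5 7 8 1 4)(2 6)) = 2.6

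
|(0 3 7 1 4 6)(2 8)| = 6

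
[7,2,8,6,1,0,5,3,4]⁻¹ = [5,4,1,7,8,6,3,0,2]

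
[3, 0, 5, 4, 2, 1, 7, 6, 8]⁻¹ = [1, 5, 4, 0, 3, 2, 7, 6, 8]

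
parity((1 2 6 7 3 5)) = odd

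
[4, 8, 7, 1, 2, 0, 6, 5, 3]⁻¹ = [5, 3, 4, 8, 0, 7, 6, 2, 1]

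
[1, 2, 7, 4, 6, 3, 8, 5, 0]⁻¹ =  [8, 0, 1, 5, 3, 7, 4, 2, 6]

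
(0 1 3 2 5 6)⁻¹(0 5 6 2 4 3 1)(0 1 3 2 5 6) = (0 5 4 2 3 1 6)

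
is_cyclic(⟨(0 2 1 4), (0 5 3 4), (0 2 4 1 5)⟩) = no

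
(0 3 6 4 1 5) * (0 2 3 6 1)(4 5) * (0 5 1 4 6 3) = (0 3 4 5 2)(1 6)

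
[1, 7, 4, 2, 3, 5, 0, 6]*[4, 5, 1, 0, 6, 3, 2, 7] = [5, 7, 6, 1, 0, 3, 4, 2]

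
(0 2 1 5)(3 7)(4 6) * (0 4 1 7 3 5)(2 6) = (0 6 1)(2 7 5 4)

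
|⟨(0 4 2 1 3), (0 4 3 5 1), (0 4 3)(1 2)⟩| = 720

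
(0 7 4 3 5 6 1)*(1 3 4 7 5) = (0 5 6 3 1)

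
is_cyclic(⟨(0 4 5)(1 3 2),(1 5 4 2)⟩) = no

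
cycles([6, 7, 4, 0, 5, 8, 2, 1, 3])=(0 6 2 4 5 8 3)(1 7)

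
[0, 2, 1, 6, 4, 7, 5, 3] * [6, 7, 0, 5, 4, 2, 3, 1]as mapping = [0→6, 1→0, 2→7, 3→3, 4→4, 5→1, 6→2, 7→5]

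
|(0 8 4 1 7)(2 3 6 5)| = 20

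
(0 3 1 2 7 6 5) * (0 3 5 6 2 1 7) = (0 5 3 7 2)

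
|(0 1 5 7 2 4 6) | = 7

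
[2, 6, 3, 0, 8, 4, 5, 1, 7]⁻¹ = [3, 7, 0, 2, 5, 6, 1, 8, 4]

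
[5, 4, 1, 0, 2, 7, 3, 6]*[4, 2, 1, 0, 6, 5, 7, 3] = [5, 6, 2, 4, 1, 3, 0, 7]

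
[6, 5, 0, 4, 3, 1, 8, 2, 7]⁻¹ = [2, 5, 7, 4, 3, 1, 0, 8, 6]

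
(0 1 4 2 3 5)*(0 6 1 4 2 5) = (0 4 5 6 1 2 3)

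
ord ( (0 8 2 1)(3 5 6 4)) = 4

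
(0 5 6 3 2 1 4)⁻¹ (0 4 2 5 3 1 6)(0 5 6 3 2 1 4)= (0 1 6 2 4 3 5)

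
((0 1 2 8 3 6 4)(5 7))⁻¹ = (0 4 6 3 8 2 1)(5 7)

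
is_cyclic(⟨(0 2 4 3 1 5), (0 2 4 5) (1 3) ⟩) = no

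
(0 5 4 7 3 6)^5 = (0 6 3 7 4 5)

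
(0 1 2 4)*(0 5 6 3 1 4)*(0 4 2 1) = (0 2 4 5 6 3) 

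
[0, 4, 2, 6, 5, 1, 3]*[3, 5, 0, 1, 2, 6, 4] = [3, 2, 0, 4, 6, 5, 1] 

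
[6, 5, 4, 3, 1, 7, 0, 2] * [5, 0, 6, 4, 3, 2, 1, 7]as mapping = [0→1, 1→2, 2→3, 3→4, 4→0, 5→7, 6→5, 7→6]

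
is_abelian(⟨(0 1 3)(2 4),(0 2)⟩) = no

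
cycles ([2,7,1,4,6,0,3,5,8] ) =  (0 2 1 7 5)(3 4 6)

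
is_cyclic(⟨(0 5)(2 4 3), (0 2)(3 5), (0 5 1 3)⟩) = no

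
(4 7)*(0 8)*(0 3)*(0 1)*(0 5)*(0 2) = (0 8 3 1 5 2)(4 7)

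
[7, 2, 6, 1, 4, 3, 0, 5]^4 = [1, 7, 5, 0, 4, 6, 3, 2]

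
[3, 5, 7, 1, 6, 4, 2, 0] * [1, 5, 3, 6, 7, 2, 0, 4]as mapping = [0→6, 1→2, 2→4, 3→5, 4→0, 5→7, 6→3, 7→1]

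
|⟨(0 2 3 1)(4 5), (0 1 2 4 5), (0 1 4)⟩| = 360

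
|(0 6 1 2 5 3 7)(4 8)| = 14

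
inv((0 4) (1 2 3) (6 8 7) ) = (0 4) (1 3 2) (6 7 8) 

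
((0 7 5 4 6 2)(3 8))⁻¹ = (0 2 6 4 5 7)(3 8)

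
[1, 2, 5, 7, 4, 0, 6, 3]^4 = [0, 1, 2, 3, 4, 5, 6, 7]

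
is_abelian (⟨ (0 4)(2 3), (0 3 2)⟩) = no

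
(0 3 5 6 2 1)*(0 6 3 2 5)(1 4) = (0 2 4 1 6 5 3)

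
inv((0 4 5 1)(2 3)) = (0 1 5 4)(2 3)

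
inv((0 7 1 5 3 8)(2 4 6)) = (0 8 3 5 1 7)(2 6 4)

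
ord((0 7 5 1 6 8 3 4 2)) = 9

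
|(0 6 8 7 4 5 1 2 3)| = 9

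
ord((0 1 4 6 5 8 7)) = 7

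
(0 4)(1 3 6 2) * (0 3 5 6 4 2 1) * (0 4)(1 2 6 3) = (0 6 2 4 1 5 3)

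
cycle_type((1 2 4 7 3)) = 5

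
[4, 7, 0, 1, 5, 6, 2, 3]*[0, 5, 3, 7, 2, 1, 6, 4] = [2, 4, 0, 5, 1, 6, 3, 7]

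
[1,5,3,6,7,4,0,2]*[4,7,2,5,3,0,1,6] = [7,0,5,1,6,3,4,2]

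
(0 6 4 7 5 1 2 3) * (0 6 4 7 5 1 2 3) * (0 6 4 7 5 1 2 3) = (0 7 2 6 5 3 4 1)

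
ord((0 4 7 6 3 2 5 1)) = 8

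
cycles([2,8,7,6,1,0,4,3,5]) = (0 2 7 3 6 4 1 8 5)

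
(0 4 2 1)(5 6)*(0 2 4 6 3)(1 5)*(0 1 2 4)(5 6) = (0 5 3 1 4)(2 6)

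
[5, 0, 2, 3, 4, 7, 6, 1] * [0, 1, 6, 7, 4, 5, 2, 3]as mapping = [0→5, 1→0, 2→6, 3→7, 4→4, 5→3, 6→2, 7→1]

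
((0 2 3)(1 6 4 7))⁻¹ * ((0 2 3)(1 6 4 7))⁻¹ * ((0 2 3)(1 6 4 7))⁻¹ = (1 6 4 7)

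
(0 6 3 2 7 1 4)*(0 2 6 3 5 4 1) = (0 3 6 5 4 2 7)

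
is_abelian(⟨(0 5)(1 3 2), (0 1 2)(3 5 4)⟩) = no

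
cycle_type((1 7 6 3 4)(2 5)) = 2.5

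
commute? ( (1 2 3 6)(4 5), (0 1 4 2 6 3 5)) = no: (1 2 3 6)(4 5)*(0 1 4 2 6 3 5) = (0 1 6 4)(2 5), (0 1 4 2 6 3 5)*(1 2 3 6)(4 5) = (0 2 1 5)(3 4)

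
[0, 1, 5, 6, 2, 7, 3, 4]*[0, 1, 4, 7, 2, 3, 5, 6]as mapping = [0→0, 1→1, 2→3, 3→5, 4→4, 5→6, 6→7, 7→2]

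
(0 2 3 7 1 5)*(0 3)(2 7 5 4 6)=(0 7 1 4 6 2)(3 5)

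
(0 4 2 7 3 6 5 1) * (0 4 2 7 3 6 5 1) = (0 2 3 5)(1 4 7 6)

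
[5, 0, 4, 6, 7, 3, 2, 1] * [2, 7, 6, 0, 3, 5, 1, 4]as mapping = [0→5, 1→2, 2→3, 3→1, 4→4, 5→0, 6→6, 7→7]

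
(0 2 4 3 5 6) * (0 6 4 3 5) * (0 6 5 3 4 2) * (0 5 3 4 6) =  (0 5 2 6 3)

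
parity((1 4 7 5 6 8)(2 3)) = even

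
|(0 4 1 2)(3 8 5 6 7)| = 20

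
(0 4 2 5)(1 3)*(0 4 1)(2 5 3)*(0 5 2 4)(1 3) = (0 3 5)(1 4 2)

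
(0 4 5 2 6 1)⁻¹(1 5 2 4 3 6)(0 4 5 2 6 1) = (0 2 6 5 3 1)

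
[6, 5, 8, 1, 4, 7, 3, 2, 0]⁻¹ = [8, 3, 7, 6, 4, 1, 0, 5, 2]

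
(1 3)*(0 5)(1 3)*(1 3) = (0 5)(1 3)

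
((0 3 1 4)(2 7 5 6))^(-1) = (0 4 1 3)(2 6 5 7)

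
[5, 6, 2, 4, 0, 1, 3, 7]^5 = [4, 5, 2, 6, 3, 0, 1, 7]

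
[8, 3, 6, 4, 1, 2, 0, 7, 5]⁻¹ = [6, 4, 5, 1, 3, 8, 2, 7, 0]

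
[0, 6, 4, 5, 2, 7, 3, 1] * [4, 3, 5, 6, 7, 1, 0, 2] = [4, 0, 7, 1, 5, 2, 6, 3]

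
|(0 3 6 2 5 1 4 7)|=8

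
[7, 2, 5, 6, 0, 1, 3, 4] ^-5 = [7, 2, 5, 6, 0, 1, 3, 4] 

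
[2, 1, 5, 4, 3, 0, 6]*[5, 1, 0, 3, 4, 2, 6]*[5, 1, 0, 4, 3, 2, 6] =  [5, 1, 0, 3, 4, 2, 6]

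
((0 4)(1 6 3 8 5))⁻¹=(0 4)(1 5 8 3 6)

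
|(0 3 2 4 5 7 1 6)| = 8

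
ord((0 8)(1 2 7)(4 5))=6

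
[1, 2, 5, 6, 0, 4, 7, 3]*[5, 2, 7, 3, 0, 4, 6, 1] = [2, 7, 4, 6, 5, 0, 1, 3]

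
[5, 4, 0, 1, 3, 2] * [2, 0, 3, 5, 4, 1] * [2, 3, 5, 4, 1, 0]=[3, 1, 5, 2, 0, 4]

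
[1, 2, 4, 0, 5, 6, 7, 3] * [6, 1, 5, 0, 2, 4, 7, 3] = [1, 5, 2, 6, 4, 7, 3, 0]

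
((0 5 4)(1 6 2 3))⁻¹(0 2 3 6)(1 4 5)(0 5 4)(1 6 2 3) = (0 4 6)(1 2 5 3)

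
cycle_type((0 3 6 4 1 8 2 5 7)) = 9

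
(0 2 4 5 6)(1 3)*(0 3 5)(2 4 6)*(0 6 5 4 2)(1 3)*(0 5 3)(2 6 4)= (0 6 1 2 3)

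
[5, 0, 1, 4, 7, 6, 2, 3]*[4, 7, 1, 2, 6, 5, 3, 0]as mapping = [0→5, 1→4, 2→7, 3→6, 4→0, 5→3, 6→1, 7→2]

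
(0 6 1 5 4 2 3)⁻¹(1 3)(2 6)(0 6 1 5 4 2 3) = (0 5)(1 3)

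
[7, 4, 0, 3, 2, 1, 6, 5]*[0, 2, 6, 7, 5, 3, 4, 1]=[1, 5, 0, 7, 6, 2, 4, 3]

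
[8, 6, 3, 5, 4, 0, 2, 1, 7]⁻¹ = [5, 7, 6, 2, 4, 3, 1, 8, 0]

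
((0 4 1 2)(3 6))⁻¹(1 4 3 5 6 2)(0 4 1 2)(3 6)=(0 2 1 6 5 3)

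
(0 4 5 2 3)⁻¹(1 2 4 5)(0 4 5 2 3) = (1 3 5 2)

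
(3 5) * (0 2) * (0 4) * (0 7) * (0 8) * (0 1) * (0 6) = (0 2 4 7 8 1 6)(3 5)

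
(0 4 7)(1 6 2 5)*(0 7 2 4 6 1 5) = (0 6 4 2)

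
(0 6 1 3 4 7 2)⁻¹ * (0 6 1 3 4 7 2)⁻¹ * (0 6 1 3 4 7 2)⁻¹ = (0 4 6 7 1 2 3)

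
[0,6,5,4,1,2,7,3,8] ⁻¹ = [0,4,5,7,3,2,1,6,8] 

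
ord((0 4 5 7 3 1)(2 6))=6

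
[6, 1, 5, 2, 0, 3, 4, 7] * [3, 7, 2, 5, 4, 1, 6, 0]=[6, 7, 1, 2, 3, 5, 4, 0]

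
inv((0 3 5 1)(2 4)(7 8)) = (0 1 5 3)(2 4)(7 8)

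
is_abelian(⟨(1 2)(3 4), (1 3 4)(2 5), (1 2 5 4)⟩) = no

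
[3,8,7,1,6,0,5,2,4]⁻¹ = [5,3,7,0,8,6,4,2,1]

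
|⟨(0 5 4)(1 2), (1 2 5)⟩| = 120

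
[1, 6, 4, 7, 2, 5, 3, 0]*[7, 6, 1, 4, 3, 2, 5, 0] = [6, 5, 3, 0, 1, 2, 4, 7]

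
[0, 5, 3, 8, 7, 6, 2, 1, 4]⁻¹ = [0, 7, 6, 2, 8, 1, 5, 4, 3]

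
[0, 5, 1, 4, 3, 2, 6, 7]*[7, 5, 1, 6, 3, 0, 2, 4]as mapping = [0→7, 1→0, 2→5, 3→3, 4→6, 5→1, 6→2, 7→4]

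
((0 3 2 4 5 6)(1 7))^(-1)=(0 6 5 4 2 3)(1 7)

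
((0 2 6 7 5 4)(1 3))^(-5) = (0 2 6 7 5 4)(1 3)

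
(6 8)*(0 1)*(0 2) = (0 1 2)(6 8)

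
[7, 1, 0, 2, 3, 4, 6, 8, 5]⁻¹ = [2, 1, 3, 4, 5, 8, 6, 0, 7]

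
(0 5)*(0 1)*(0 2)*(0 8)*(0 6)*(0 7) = (0 5 1 2 8 6 7)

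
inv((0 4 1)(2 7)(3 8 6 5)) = (0 1 4)(2 7)(3 5 6 8)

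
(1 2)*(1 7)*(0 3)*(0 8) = (0 3 8) (1 2 7) 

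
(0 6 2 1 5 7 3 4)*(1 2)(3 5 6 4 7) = (0 4)(1 6)(3 7 5)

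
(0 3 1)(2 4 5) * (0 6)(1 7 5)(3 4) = (0 4 1 6)(2 3 7 5)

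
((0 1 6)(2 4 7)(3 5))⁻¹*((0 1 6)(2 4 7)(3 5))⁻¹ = (0 1 6)(2 4 7)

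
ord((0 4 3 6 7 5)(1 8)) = 6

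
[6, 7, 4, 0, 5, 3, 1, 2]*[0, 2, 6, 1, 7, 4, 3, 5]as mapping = [0→3, 1→5, 2→7, 3→0, 4→4, 5→1, 6→2, 7→6]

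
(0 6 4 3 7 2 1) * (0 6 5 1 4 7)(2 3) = (0 5 1 6 7 3)(2 4)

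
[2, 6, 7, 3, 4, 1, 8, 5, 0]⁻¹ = [8, 5, 0, 3, 4, 7, 1, 2, 6]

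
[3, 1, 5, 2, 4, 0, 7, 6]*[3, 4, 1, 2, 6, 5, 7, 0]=[2, 4, 5, 1, 6, 3, 0, 7]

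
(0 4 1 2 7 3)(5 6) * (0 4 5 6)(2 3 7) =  (0 5)(1 3 4)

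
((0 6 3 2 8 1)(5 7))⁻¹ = (0 1 8 2 3 6)(5 7)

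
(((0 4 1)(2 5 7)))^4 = (0 4 1)(2 5 7)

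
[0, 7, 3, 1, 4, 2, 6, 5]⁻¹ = [0, 3, 5, 2, 4, 7, 6, 1]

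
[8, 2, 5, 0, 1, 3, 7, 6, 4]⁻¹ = [3, 4, 1, 5, 8, 2, 7, 6, 0]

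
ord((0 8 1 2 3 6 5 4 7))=9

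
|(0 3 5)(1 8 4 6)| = 12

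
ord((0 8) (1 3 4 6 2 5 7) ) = 14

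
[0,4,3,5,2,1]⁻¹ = [0,5,4,2,1,3]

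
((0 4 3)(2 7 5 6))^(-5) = (0 4 3)(2 6 5 7)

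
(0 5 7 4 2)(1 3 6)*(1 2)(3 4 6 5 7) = (0 7 6 2)(1 4)(3 5)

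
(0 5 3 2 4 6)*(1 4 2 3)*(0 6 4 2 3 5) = (1 2 3 5)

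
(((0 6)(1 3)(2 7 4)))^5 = (0 6)(1 3)(2 4 7)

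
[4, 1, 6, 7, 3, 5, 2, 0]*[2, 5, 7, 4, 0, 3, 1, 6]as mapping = [0→0, 1→5, 2→1, 3→6, 4→4, 5→3, 6→7, 7→2]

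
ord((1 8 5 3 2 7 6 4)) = 8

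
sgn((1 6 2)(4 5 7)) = 1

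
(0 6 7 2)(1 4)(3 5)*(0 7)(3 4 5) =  (0 6)(1 5 4)(2 7)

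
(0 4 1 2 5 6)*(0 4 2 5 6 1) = (0 2 6 4)(1 5)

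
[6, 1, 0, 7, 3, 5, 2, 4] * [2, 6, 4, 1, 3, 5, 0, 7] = [0, 6, 2, 7, 1, 5, 4, 3]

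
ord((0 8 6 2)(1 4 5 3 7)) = 20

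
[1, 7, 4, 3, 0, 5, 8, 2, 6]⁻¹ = [4, 0, 7, 3, 2, 5, 8, 1, 6]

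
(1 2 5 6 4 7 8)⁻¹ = (1 8 7 4 6 5 2)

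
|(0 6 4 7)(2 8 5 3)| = 4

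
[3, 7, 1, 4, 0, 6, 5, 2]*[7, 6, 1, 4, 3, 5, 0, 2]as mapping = [0→4, 1→2, 2→6, 3→3, 4→7, 5→0, 6→5, 7→1]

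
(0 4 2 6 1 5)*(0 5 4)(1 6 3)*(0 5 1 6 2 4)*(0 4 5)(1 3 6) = (1 4 5 3)(2 6)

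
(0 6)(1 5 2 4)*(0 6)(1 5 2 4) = (1 2)(4 5)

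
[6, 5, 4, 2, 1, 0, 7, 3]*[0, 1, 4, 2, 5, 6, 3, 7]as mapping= [0→3, 1→6, 2→5, 3→4, 4→1, 5→0, 6→7, 7→2]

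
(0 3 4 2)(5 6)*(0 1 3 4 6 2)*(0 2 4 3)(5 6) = (0 3 5 4 2 1)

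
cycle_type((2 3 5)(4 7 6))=3^2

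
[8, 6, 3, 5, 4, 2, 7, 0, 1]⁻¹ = [7, 8, 5, 2, 4, 3, 1, 6, 0]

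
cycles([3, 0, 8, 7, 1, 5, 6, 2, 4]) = (0 3 7 2 8 4 1)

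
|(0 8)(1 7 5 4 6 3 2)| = 14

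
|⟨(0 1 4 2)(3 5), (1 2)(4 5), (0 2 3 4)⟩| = 720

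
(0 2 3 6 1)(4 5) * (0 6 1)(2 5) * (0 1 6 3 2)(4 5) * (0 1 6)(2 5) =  (0 4 1 3)(2 5)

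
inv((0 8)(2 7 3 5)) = (0 8)(2 5 3 7)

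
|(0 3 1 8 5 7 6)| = 7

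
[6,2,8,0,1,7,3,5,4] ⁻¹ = [3,4,1,6,8,7,0,5,2] 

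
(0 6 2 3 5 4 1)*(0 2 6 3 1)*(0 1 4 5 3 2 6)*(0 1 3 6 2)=(1 2 4 3 6)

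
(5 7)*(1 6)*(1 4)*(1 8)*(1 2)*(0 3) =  (0 3)(1 6 4 8 2)(5 7)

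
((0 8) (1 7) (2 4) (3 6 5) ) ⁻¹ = (0 8) (1 7) (2 4) (3 5 6) 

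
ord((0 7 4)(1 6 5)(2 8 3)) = 3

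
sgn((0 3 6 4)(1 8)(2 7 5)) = 1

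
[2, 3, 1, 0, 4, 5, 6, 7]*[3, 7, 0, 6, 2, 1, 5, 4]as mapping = [0→0, 1→6, 2→7, 3→3, 4→2, 5→1, 6→5, 7→4]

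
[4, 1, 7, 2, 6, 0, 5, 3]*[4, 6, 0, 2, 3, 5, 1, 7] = [3, 6, 7, 0, 1, 4, 5, 2] 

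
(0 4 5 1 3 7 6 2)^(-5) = (0 1 6 4 3 2 5 7)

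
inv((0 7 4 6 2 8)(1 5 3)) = (0 8 2 6 4 7)(1 3 5)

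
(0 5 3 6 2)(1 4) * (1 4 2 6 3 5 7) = (0 7 1 2)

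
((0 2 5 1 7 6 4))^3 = (0 1 4 5 6 2 7)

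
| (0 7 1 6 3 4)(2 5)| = 6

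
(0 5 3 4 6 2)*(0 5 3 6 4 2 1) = (0 3 2 5 6 1)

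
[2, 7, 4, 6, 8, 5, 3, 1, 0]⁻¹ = [8, 7, 0, 6, 2, 5, 3, 1, 4]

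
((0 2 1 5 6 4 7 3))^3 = (0 5 7 2 6 3 1 4)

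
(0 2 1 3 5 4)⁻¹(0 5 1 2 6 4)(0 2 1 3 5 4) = (0 2 4 3 1 6)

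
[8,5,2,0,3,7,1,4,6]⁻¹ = [3,6,2,4,7,1,8,5,0]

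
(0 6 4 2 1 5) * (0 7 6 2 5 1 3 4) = (0 2 3 4 5 7 6)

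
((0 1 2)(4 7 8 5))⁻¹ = (0 2 1)(4 5 8 7)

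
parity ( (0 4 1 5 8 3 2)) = even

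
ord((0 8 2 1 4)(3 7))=10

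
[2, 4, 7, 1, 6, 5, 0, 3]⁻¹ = [6, 3, 0, 7, 1, 5, 4, 2]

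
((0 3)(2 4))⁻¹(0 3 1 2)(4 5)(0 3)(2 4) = (0 1 4 3)(2 5)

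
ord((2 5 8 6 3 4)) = 6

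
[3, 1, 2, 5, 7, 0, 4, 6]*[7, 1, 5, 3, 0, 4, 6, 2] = [3, 1, 5, 4, 2, 7, 0, 6]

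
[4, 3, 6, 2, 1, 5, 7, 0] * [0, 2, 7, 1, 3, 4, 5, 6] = [3, 1, 5, 7, 2, 4, 6, 0]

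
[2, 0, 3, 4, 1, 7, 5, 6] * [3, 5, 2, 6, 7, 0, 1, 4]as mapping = [0→2, 1→3, 2→6, 3→7, 4→5, 5→4, 6→0, 7→1]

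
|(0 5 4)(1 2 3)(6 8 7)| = 3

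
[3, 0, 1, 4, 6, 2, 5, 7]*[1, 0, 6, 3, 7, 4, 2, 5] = [3, 1, 0, 7, 2, 6, 4, 5]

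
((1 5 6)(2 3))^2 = (1 6 5)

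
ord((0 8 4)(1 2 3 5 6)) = 15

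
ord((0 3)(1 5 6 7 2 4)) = 6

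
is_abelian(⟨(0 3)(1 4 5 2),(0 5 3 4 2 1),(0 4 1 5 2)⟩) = no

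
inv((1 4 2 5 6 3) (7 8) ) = (1 3 6 5 2 4) (7 8) 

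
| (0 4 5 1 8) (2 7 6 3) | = 20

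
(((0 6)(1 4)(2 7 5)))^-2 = (2 7 5)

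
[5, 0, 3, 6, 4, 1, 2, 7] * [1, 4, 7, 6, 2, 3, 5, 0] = [3, 1, 6, 5, 2, 4, 7, 0]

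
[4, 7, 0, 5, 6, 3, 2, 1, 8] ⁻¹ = [2, 7, 6, 5, 0, 3, 4, 1, 8] 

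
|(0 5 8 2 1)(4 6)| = 10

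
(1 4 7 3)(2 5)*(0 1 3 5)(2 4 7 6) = (0 1 7 5 4 6 2)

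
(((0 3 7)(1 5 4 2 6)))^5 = (0 7 3)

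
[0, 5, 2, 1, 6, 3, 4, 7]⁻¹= [0, 3, 2, 5, 6, 1, 4, 7]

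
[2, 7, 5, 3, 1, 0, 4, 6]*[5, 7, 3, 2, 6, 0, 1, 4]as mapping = [0→3, 1→4, 2→0, 3→2, 4→7, 5→5, 6→6, 7→1]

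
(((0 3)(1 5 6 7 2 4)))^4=(1 2 6)(4 7 5)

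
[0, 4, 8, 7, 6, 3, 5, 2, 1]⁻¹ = [0, 8, 7, 5, 1, 6, 4, 3, 2]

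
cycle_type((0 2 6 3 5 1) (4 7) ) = 2.6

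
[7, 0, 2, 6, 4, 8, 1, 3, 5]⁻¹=[1, 6, 2, 7, 4, 8, 3, 0, 5]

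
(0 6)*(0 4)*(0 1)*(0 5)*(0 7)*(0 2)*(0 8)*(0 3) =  (0 6 4 1 5 7 2 8 3) 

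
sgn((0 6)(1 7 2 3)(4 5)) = -1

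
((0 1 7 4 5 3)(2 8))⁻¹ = (0 3 5 4 7 1)(2 8)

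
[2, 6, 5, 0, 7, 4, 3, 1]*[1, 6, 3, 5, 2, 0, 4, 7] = [3, 4, 0, 1, 7, 2, 5, 6]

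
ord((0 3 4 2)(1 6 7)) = 12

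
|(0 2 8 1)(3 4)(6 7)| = 4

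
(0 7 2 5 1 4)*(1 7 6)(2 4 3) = (0 6 1 3 2 5 7 4)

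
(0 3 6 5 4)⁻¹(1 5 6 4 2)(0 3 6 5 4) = (0 2 1 4 5)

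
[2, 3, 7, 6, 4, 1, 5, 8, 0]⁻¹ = [8, 5, 0, 1, 4, 6, 3, 2, 7]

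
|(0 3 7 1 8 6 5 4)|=8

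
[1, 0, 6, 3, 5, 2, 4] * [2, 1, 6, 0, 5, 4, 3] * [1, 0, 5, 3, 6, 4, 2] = [0, 5, 3, 1, 6, 2, 4]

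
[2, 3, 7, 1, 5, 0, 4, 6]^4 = [4, 1, 5, 3, 7, 6, 2, 0]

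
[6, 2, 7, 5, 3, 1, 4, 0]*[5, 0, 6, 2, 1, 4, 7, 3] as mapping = [0→7, 1→6, 2→3, 3→4, 4→2, 5→0, 6→1, 7→5] 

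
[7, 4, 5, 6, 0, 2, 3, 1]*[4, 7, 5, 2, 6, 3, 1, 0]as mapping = [0→0, 1→6, 2→3, 3→1, 4→4, 5→5, 6→2, 7→7]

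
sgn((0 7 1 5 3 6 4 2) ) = -1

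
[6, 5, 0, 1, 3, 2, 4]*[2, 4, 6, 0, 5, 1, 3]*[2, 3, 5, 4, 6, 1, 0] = [4, 3, 5, 6, 2, 0, 1]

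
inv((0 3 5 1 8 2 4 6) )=(0 6 4 2 8 1 5 3) 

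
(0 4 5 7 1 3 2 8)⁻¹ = (0 8 2 3 1 7 5 4)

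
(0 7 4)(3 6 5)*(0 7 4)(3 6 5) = (0 4 7)(3 5 6)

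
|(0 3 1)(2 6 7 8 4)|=15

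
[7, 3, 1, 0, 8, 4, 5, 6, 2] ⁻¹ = [3, 2, 8, 1, 5, 6, 7, 0, 4] 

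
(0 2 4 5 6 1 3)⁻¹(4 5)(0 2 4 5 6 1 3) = (5 6)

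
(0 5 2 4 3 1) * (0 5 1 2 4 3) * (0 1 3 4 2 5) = (0 3 5 2 4 1)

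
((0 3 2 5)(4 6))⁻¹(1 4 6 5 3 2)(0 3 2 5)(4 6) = (0 2 5 1 6 4)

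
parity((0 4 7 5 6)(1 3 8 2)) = odd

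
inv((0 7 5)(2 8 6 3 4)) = (0 5 7)(2 4 3 6 8)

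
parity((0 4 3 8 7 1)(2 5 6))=odd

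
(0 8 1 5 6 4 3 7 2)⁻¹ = (0 2 7 3 4 6 5 1 8)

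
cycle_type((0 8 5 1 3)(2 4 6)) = 3.5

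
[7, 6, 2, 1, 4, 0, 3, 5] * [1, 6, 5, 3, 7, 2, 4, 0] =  [0, 4, 5, 6, 7, 1, 3, 2] 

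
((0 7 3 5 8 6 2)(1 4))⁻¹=(0 2 6 8 5 3 7)(1 4)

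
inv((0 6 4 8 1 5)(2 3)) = (0 5 1 8 4 6)(2 3)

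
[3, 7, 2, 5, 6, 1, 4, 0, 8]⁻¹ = [7, 5, 2, 0, 6, 3, 4, 1, 8]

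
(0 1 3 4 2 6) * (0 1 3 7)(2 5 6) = (0 3 4 5 6 1 7)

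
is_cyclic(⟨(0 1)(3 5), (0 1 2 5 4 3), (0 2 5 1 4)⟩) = no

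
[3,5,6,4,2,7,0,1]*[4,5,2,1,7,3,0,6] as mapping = [0→1,1→3,2→0,3→7,4→2,5→6,6→4,7→5] 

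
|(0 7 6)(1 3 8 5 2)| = 15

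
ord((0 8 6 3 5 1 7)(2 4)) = 14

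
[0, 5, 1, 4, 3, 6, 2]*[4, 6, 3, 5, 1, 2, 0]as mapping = [0→4, 1→2, 2→6, 3→1, 4→5, 5→0, 6→3]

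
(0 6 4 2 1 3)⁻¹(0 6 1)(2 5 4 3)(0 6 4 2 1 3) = (0 1 5 2)(3 6 4)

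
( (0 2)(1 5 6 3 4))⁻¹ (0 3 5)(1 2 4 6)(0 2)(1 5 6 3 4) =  (0 1 3 5)(2 4 6)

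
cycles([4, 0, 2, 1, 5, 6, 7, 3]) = (0 4 5 6 7 3 1)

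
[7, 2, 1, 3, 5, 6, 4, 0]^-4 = [0, 1, 2, 3, 6, 4, 5, 7]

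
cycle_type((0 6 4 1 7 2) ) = 6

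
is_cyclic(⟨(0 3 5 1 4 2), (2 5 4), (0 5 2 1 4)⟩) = no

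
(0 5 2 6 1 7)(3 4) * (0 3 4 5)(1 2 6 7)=(2 7 3 5 6)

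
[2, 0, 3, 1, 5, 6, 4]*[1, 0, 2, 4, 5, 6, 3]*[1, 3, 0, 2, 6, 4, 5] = [0, 3, 6, 1, 5, 2, 4]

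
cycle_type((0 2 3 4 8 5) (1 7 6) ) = 3.6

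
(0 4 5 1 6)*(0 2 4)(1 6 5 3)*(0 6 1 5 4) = (0 6 2)(1 4 3 5)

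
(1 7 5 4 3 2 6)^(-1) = (1 6 2 3 4 5 7)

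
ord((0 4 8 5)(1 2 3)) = 12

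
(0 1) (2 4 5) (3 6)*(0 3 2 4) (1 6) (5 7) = (0 6 2) (1 3) (4 7 5) 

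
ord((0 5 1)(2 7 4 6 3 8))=6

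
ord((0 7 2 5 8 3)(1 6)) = 6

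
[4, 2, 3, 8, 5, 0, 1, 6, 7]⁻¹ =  [5, 6, 1, 2, 0, 4, 7, 8, 3]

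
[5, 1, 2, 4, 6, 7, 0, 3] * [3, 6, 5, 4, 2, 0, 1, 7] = [0, 6, 5, 2, 1, 7, 3, 4] 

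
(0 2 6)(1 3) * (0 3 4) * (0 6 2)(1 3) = (1 4 6)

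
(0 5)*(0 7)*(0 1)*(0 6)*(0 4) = (0 5 7 1 6 4)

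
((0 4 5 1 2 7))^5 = (0 7 2 1 5 4)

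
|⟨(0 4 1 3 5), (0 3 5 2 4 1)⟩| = 120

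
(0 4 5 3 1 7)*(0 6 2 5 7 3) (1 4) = (0 1 3 4 7 6 2 5) 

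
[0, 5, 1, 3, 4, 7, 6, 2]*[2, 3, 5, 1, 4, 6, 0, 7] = [2, 6, 3, 1, 4, 7, 0, 5] 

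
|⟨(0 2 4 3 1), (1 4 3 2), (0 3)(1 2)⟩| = 120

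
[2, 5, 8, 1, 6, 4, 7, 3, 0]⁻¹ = [8, 3, 0, 7, 5, 1, 4, 6, 2]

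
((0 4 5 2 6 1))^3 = (0 2)(1 5)(4 6)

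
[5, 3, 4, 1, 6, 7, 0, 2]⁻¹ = [6, 3, 7, 1, 2, 0, 4, 5]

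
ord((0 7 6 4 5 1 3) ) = 7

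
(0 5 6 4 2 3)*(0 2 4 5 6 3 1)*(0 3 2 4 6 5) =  (0 5 2 1 3 4 6)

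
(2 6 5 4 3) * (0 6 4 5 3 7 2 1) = (0 6 3 1) (2 4 7) 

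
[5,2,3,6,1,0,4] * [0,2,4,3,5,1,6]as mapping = [0→1,1→4,2→3,3→6,4→2,5→0,6→5]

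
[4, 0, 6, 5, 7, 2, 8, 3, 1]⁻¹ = [1, 8, 5, 7, 0, 3, 2, 4, 6]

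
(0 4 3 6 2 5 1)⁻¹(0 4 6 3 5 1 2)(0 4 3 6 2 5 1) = (0 5 4 3 2 6 1)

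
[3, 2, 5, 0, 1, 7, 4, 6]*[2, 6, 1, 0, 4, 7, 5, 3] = [0, 1, 7, 2, 6, 3, 4, 5]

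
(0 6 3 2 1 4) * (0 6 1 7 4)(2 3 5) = (0 1)(2 7 4 6 5)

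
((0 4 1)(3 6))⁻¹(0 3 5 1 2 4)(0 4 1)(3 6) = (0 2 1 4 6 5)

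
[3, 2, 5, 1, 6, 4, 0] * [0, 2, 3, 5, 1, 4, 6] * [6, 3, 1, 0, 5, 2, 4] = [2, 0, 5, 1, 4, 3, 6] 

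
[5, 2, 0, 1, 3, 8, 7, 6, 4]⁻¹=[2, 3, 1, 4, 8, 0, 7, 6, 5]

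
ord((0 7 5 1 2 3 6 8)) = 8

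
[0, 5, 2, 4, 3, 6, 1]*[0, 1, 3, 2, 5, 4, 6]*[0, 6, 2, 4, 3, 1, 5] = [0, 3, 4, 1, 2, 5, 6] 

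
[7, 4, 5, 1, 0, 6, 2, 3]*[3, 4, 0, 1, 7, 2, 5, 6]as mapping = [0→6, 1→7, 2→2, 3→4, 4→3, 5→5, 6→0, 7→1]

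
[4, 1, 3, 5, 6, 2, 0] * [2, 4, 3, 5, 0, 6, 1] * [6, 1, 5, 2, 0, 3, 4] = [6, 0, 3, 4, 1, 2, 5]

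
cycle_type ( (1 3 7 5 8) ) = 5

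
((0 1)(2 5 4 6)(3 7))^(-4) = ()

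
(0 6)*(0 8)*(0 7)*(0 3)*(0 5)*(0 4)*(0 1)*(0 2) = (0 6 8 7 3 5 4 1 2)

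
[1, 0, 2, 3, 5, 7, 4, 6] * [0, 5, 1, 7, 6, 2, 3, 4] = [5, 0, 1, 7, 2, 4, 6, 3]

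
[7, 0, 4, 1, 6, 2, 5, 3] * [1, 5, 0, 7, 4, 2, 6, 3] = [3, 1, 4, 5, 6, 0, 2, 7]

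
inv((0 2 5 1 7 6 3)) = (0 3 6 7 1 5 2)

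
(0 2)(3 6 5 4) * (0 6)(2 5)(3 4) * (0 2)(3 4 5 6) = (0 6)(2 3)(4 5)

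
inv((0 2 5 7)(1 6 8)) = (0 7 5 2)(1 8 6)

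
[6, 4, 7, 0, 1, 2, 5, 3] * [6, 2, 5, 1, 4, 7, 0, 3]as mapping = [0→0, 1→4, 2→3, 3→6, 4→2, 5→5, 6→7, 7→1]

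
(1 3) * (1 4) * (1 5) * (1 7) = (1 3 4 5 7)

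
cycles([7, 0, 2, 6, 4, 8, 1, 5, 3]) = (0 7 5 8 3 6 1)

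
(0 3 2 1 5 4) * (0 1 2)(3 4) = (0 4 1 5 3)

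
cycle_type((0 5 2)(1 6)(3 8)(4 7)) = 2^3.3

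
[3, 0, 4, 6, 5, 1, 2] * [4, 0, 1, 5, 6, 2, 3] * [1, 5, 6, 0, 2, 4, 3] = [4, 2, 3, 0, 6, 1, 5]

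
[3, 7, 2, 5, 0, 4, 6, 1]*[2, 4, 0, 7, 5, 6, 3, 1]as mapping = [0→7, 1→1, 2→0, 3→6, 4→2, 5→5, 6→3, 7→4]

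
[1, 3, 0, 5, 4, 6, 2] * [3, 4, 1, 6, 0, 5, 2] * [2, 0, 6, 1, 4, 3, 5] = [4, 5, 1, 3, 2, 6, 0]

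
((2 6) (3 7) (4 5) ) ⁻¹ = (2 6) (3 7) (4 5) 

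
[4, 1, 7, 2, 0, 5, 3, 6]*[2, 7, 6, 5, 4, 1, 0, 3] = [4, 7, 3, 6, 2, 1, 5, 0]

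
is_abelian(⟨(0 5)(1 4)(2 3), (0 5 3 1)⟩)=no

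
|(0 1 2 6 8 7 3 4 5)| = 9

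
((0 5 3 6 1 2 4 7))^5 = (0 2 3 7 1 5 4 6)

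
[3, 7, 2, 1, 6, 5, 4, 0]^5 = [3, 7, 2, 1, 6, 5, 4, 0]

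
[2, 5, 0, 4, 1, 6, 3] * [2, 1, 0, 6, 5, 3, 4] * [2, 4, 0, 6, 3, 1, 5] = [2, 6, 0, 1, 4, 3, 5]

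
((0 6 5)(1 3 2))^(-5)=(0 6 5)(1 3 2)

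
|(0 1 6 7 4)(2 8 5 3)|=20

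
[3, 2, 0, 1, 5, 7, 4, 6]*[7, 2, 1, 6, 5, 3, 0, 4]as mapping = [0→6, 1→1, 2→7, 3→2, 4→3, 5→4, 6→5, 7→0]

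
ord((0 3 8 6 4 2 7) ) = 7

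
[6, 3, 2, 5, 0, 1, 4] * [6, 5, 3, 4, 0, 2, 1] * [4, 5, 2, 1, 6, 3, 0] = [5, 6, 1, 2, 0, 3, 4]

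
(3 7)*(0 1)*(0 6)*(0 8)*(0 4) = (0 1 6 8 4)(3 7)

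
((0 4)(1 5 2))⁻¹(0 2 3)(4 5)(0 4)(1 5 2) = (0 2)(1 3 4)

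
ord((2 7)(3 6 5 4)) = 4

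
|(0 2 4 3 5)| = 5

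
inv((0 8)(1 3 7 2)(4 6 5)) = (0 8)(1 2 7 3)(4 5 6)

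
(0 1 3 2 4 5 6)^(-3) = (0 4 1 5 3 6 2)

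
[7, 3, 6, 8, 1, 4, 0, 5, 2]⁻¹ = [6, 4, 8, 1, 5, 7, 2, 0, 3]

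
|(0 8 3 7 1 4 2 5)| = 8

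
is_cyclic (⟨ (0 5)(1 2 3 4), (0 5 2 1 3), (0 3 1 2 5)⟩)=no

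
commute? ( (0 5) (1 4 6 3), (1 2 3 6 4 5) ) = no: (0 5) (1 4 6 3)*(1 2 3 6 4 5) = (0 1 5) (2 3), (1 2 3 6 4 5)*(0 5) (1 4 6 3) = (0 5 4) (1 2) 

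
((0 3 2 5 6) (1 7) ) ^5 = (1 7) 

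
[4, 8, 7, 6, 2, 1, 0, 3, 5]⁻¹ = [6, 5, 4, 7, 0, 8, 3, 2, 1]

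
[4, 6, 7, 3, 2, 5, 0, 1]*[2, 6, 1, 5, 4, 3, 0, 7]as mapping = [0→4, 1→0, 2→7, 3→5, 4→1, 5→3, 6→2, 7→6]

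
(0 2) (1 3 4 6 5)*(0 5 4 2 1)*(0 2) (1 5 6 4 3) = (0 5 2 6 3) 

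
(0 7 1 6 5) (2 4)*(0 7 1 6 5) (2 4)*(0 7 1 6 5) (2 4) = (0 6 7 5 1) (2 4) 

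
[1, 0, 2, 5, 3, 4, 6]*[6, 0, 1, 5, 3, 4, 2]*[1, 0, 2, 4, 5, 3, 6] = [1, 6, 0, 5, 3, 4, 2]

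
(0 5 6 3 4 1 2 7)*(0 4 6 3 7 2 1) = (0 5 3 6 7 4)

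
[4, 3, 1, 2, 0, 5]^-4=[0, 2, 3, 1, 4, 5]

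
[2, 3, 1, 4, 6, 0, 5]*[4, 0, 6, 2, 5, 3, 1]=[6, 2, 0, 5, 1, 4, 3]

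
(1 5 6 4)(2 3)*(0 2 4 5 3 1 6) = (0 2 1 3 4 6 5)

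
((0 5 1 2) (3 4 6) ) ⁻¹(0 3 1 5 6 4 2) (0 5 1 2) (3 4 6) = (0 5 4 2 1 3 6) 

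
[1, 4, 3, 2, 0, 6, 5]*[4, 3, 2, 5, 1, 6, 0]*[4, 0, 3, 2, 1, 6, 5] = [2, 0, 6, 3, 1, 4, 5]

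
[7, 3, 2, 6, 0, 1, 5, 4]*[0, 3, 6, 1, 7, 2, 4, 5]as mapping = [0→5, 1→1, 2→6, 3→4, 4→0, 5→3, 6→2, 7→7]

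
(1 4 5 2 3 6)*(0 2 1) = (0 2 3 6)(1 4 5)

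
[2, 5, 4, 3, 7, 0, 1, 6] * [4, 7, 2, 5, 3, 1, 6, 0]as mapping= [0→2, 1→1, 2→3, 3→5, 4→0, 5→4, 6→7, 7→6]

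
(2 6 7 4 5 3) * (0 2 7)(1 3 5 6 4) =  (0 2 4 6)(1 3 7)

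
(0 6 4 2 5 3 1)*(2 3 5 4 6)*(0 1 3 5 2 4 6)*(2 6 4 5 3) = (0 5 6)(2 4 3)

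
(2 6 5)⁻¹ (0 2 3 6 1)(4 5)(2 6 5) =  (0 6 3 5 1)(2 4)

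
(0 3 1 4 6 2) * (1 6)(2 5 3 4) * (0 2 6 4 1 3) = (0 1 6 5)(3 4)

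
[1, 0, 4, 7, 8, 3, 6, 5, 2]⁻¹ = [1, 0, 8, 5, 2, 7, 6, 3, 4]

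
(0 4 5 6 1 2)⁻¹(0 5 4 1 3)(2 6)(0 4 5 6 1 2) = (0 1)(2 3 4 6 5)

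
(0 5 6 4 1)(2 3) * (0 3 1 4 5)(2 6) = (1 3 6 5 2)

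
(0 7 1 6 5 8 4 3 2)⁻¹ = (0 2 3 4 8 5 6 1 7)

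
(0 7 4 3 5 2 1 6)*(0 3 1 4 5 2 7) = (1 6 3 2 4)(5 7)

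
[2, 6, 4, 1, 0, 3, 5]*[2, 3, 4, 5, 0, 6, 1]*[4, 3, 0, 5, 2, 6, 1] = [2, 3, 4, 5, 0, 6, 1]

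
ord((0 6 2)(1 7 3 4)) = 12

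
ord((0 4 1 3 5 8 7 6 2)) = 9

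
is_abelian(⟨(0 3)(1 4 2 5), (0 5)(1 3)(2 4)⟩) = no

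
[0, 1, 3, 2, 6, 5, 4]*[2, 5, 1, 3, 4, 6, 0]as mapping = [0→2, 1→5, 2→3, 3→1, 4→0, 5→6, 6→4]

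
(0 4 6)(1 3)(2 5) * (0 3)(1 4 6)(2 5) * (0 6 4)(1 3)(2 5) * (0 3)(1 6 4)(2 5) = (0 1 4)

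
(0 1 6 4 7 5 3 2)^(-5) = (0 4 3 1 7 2 6 5)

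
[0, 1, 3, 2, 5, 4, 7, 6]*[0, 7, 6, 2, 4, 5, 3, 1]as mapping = [0→0, 1→7, 2→2, 3→6, 4→5, 5→4, 6→1, 7→3]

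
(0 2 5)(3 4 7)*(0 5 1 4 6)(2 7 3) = (0 7 2 1 4 3 6)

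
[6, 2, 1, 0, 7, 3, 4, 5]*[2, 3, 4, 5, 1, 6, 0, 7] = [0, 4, 3, 2, 7, 5, 1, 6]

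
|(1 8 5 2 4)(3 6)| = 10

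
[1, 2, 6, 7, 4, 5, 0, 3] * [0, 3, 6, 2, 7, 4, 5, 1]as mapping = [0→3, 1→6, 2→5, 3→1, 4→7, 5→4, 6→0, 7→2]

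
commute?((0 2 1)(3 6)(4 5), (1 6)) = no:(0 2 1)(3 6)(4 5)*(1 6) = (0 2 6 3 1)(4 5), (1 6)*(0 2 1)(3 6)(4 5) = (0 2 1 3 6)(4 5)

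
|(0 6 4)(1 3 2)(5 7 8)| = 3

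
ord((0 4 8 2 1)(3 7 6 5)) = 20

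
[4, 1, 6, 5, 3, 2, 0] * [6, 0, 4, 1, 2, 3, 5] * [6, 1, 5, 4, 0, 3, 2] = [5, 6, 3, 4, 1, 0, 2]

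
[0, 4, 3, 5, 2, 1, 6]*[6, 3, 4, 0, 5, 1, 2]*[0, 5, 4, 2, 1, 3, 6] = [6, 3, 0, 5, 1, 2, 4]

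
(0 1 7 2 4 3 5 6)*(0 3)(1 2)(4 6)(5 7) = (0 2 6 3 7 1 5 4)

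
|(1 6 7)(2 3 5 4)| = 12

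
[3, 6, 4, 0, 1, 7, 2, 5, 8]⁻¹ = [3, 4, 6, 0, 2, 7, 1, 5, 8]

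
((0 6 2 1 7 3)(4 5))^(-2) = (0 7 2)(1 6 3)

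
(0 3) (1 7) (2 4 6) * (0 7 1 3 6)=(0 6 2 4) (3 7) 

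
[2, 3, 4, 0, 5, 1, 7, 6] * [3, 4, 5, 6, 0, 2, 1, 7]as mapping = [0→5, 1→6, 2→0, 3→3, 4→2, 5→4, 6→7, 7→1]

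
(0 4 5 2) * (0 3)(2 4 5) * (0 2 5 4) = (0 4 5)(2 3)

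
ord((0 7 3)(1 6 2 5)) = 12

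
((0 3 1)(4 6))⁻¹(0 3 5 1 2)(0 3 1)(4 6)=(0 2 3 1 5)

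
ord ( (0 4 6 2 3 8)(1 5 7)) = 6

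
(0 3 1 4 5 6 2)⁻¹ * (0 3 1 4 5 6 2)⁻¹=(0 6 4 3 2 5 1)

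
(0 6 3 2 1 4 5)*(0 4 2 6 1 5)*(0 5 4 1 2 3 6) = (0 2 4 5 1 3)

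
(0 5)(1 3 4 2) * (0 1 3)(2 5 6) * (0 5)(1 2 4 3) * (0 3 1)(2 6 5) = (0 5 6 4 3 1 2)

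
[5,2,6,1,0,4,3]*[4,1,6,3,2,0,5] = [0,6,5,1,4,2,3] 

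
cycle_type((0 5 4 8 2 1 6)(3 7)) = 2.7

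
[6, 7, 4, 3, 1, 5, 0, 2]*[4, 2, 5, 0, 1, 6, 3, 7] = [3, 7, 1, 0, 2, 6, 4, 5]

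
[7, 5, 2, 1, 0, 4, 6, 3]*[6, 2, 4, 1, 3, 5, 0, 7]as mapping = [0→7, 1→5, 2→4, 3→2, 4→6, 5→3, 6→0, 7→1]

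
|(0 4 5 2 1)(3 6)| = 10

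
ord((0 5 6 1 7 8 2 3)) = 8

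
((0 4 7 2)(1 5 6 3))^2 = (0 7)(1 6)(2 4)(3 5)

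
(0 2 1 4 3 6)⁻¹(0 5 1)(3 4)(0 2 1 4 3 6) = (2 5 4)(3 6)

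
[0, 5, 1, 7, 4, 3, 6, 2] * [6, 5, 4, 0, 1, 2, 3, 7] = [6, 2, 5, 7, 1, 0, 3, 4]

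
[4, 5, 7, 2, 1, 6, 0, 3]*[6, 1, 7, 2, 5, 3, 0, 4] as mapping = [0→5, 1→3, 2→4, 3→7, 4→1, 5→0, 6→6, 7→2] 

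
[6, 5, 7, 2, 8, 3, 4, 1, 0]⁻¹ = [8, 7, 3, 5, 6, 1, 0, 2, 4]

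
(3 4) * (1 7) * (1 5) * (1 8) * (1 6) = (1 7 5 8 6)(3 4)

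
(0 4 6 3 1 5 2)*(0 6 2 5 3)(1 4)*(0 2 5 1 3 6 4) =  (0 3)(1 6 2 4 5)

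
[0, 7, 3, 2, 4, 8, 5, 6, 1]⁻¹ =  [0, 8, 3, 2, 4, 6, 7, 1, 5]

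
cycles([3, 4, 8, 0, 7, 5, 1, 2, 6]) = (0 3)(1 4 7 2 8 6)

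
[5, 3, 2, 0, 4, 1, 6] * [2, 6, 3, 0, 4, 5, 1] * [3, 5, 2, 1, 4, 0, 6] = [0, 3, 1, 2, 4, 6, 5]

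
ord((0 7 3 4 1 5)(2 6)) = 6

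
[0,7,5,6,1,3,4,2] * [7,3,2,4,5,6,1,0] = [7,0,6,1,3,4,5,2]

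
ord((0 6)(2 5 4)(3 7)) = 6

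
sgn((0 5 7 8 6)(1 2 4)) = 1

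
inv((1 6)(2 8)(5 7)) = (1 6)(2 8)(5 7)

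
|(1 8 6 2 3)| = 5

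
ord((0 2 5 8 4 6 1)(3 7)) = 14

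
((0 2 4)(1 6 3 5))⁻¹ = (0 4 2)(1 5 3 6)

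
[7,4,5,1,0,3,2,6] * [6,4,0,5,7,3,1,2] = [2,7,3,4,6,5,0,1]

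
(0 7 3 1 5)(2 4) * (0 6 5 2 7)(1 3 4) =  (1 2)(4 7)(5 6)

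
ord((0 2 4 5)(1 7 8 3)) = 4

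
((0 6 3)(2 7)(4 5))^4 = (0 6 3)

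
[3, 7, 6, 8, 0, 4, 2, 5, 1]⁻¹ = [4, 8, 6, 0, 5, 7, 2, 1, 3]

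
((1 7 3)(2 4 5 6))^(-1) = (1 3 7)(2 6 5 4)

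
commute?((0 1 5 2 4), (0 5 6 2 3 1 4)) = no:(0 1 5 2 4)*(0 5 6 2 3 1 4) = (0 4 5 3 1 6 2), (0 5 6 2 3 1 4)*(0 1 5 2 4) = (0 2 3 5 6 4 1)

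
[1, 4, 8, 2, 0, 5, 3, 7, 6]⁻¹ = [4, 0, 3, 6, 1, 5, 8, 7, 2]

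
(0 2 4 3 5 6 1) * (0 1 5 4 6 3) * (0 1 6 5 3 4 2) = (1 6 3 2 5 4)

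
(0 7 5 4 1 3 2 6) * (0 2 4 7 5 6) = (0 5 7 6 2) (1 3 4) 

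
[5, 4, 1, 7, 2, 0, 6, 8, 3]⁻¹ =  [5, 2, 4, 8, 1, 0, 6, 3, 7]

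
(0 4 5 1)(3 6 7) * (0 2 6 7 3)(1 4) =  (0 1 2 6 3 7)(4 5)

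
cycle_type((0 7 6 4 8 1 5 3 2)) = 9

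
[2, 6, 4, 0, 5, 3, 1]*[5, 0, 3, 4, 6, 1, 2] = [3, 2, 6, 5, 1, 4, 0]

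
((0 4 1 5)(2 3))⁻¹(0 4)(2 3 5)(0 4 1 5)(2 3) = (0 3 2)(1 4)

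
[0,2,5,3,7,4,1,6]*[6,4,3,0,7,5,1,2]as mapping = [0→6,1→3,2→5,3→0,4→2,5→7,6→4,7→1]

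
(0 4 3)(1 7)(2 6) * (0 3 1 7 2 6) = (0 4 1 2)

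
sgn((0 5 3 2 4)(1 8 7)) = 1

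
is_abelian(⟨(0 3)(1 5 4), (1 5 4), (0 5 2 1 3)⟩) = no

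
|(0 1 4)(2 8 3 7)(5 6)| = 12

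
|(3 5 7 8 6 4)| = 6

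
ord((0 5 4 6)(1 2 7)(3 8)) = 12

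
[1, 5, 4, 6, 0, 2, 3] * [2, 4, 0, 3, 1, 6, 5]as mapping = [0→4, 1→6, 2→1, 3→5, 4→2, 5→0, 6→3]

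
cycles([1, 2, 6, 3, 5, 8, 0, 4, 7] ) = (0 1 2 6)(4 5 8 7)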